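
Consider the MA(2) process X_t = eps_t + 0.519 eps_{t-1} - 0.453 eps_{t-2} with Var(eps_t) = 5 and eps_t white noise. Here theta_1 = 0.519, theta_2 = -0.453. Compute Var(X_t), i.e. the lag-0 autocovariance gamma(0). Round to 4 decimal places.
\gamma(0) = 7.3729

For an MA(q) process X_t = eps_t + sum_i theta_i eps_{t-i} with
Var(eps_t) = sigma^2, the variance is
  gamma(0) = sigma^2 * (1 + sum_i theta_i^2).
  sum_i theta_i^2 = (0.519)^2 + (-0.453)^2 = 0.269361 + 0.205209 = 0.47457.
  gamma(0) = 5 * (1 + 0.47457) = 5 * 1.47457 = 7.37285, which rounds to 7.3729.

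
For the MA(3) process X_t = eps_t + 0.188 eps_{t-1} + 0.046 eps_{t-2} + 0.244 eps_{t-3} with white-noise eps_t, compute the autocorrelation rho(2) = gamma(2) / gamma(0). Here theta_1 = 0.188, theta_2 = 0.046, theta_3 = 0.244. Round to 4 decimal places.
\rho(2) = 0.0837

For an MA(q) process with theta_0 = 1, the autocovariance is
  gamma(k) = sigma^2 * sum_{i=0..q-k} theta_i * theta_{i+k},
and rho(k) = gamma(k) / gamma(0). Sigma^2 cancels.
  numerator   = (1)*(0.046) + (0.188)*(0.244) = 0.091872.
  denominator = (1)^2 + (0.188)^2 + (0.046)^2 + (0.244)^2 = 1.096996.
  rho(2) = 0.091872 / 1.096996 = 0.0837.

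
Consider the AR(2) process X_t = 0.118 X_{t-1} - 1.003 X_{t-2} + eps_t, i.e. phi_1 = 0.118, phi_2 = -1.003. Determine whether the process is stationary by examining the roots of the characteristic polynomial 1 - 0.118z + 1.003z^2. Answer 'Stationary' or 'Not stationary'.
\text{Not stationary}

The AR(p) characteristic polynomial is P(z) = 1 - 0.118z + 1.003z^2.
Stationarity requires all roots to lie outside the unit circle, i.e. |z| > 1 for every root.
Set 1 + (-0.118) z + (1.003) z^2 = 0, i.e. a z^2 + b z + c = 0 with a = 1.003, b = -0.118, c = 1.
Discriminant D = b^2 - 4ac = (-0.118)^2 - 4*(1.003)*1 = 0.013924 - (4.012) = -3.998076.
D < 0, so the roots are the complex-conjugate pair z = (-b +/- i sqrt(-D)) / (2a) = 0.0588 +/- 0.9968i.
For a conjugate pair |z|^2 = z * conj(z) = (product of roots) = c/a = 1/(1.003) = 0.997009, so |z| = sqrt(0.997009) = 0.9985 for both roots.
Moduli of all roots: 0.9985, 0.9985.
All moduli strictly greater than 1? No.
Verdict: Not stationary.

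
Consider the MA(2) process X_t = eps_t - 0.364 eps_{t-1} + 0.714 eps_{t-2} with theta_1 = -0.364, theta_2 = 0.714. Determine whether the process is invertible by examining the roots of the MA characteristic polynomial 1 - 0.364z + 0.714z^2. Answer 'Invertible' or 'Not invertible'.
\text{Invertible}

The MA(q) characteristic polynomial is P(z) = 1 - 0.364z + 0.714z^2.
Invertibility requires all roots to lie outside the unit circle, i.e. |z| > 1 for every root.
Set 1 + (-0.364) z + (0.714) z^2 = 0, i.e. a z^2 + b z + c = 0 with a = 0.714, b = -0.364, c = 1.
Discriminant D = b^2 - 4ac = (-0.364)^2 - 4*(0.714)*1 = 0.132496 - (2.856) = -2.723504.
D < 0, so the roots are the complex-conjugate pair z = (-b +/- i sqrt(-D)) / (2a) = 0.2549 +/- 1.1557i.
For a conjugate pair |z|^2 = z * conj(z) = (product of roots) = c/a = 1/(0.714) = 1.40056, so |z| = sqrt(1.40056) = 1.1835 for both roots.
Moduli of all roots: 1.1835, 1.1835.
All moduli strictly greater than 1? Yes.
Verdict: Invertible.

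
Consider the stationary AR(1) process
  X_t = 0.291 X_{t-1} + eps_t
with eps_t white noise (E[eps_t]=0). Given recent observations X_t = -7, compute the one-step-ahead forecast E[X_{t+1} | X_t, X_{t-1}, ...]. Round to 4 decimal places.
E[X_{t+1} \mid \mathcal F_t] = -2.0370

For an AR(p) model X_t = c + sum_i phi_i X_{t-i} + eps_t, the
one-step-ahead conditional mean is
  E[X_{t+1} | X_t, ...] = c + sum_i phi_i X_{t+1-i}.
Substitute known values:
  E[X_{t+1} | ...] = (0.291) * (-7)
                   = -2.0370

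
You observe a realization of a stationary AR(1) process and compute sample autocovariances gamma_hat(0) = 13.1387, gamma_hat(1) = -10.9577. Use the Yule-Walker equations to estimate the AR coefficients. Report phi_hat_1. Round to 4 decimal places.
\hat\phi_{1} = -0.8340

The Yule-Walker equations for an AR(p) process read, in matrix form,
  Gamma_p phi = r_p,   with   (Gamma_p)_{ij} = gamma(|i - j|),
                       (r_p)_i = gamma(i),   i,j = 1..p.
Substitute the sample gammas (Toeplitz matrix and right-hand side of size 1):
  Gamma_p = [[13.1387]]
  r_p     = [-10.9577]
With p = 1 this is the single equation gamma(0) phi_1 = gamma(1):
  phi_hat_1 = gamma(1) / gamma(0) = -10.9577 / 13.1387 = -0.8340.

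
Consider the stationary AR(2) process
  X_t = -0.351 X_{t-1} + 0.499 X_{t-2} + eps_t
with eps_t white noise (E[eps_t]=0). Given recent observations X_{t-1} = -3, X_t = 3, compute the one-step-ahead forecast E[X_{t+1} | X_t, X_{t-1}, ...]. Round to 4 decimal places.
E[X_{t+1} \mid \mathcal F_t] = -2.5500

For an AR(p) model X_t = c + sum_i phi_i X_{t-i} + eps_t, the
one-step-ahead conditional mean is
  E[X_{t+1} | X_t, ...] = c + sum_i phi_i X_{t+1-i}.
Substitute known values:
  E[X_{t+1} | ...] = (-0.351) * (3) + (0.499) * (-3)
                   = -2.5500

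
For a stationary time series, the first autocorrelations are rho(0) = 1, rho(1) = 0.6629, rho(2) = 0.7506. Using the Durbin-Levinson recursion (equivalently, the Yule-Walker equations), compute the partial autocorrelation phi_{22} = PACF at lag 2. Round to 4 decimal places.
\phi_{22} = 0.5551

The PACF at lag k is phi_{kk}, the last component of the solution
to the Yule-Walker system G_k phi = r_k where
  (G_k)_{ij} = rho(|i - j|), (r_k)_i = rho(i), i,j = 1..k.
Equivalently, Durbin-Levinson gives phi_{kk} iteratively:
  phi_{11} = rho(1)
  phi_{kk} = [rho(k) - sum_{j=1..k-1} phi_{k-1,j} rho(k-j)]
            / [1 - sum_{j=1..k-1} phi_{k-1,j} rho(j)],
  phi_{k,j} = phi_{k-1,j} - phi_{kk} phi_{k-1,k-j},  j = 1..k-1.
Step k = 1:
  phi_11 = rho(1) = 0.6629.
Step k = 2:
  phi_22 = [rho(2) - phi_11 rho(1)] / [1 - phi_11 rho(1)] = [0.7506 - (0.6629)(0.6629)] / [1 - (0.6629)(0.6629)]
         = 0.31116359 / 0.56056359 = 0.5551.
Therefore phi_{22} = 0.5551.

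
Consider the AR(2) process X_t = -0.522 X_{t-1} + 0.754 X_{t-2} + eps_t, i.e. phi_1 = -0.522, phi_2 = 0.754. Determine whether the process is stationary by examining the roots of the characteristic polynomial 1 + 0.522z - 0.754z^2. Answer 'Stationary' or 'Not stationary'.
\text{Not stationary}

The AR(p) characteristic polynomial is P(z) = 1 + 0.522z - 0.754z^2.
Stationarity requires all roots to lie outside the unit circle, i.e. |z| > 1 for every root.
Set 1 + (0.522) z + (-0.754) z^2 = 0, i.e. a z^2 + b z + c = 0 with a = -0.754, b = 0.522, c = 1.
Discriminant D = b^2 - 4ac = (0.522)^2 - 4*(-0.754)*1 = 0.272484 - (-3.016) = 3.288484.
D >= 0, so the roots are real: z = (-b +/- sqrt(D)) / (2a) = (-0.522 +/- 1.813418) / (-1.508).
  z_1 = (-0.522 + 1.813418) / (-1.508) = -0.8564,   |z_1| = 0.8564.
  z_2 = (-0.522 - 1.813418) / (-1.508) = 1.5487,   |z_2| = 1.5487.
Moduli of all roots: 0.8564, 1.5487.
All moduli strictly greater than 1? No.
Verdict: Not stationary.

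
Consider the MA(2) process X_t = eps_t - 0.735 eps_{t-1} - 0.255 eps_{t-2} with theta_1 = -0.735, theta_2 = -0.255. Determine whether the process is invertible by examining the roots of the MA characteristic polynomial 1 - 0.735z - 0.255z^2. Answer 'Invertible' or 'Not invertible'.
\text{Invertible}

The MA(q) characteristic polynomial is P(z) = 1 - 0.735z - 0.255z^2.
Invertibility requires all roots to lie outside the unit circle, i.e. |z| > 1 for every root.
Set 1 + (-0.735) z + (-0.255) z^2 = 0, i.e. a z^2 + b z + c = 0 with a = -0.255, b = -0.735, c = 1.
Discriminant D = b^2 - 4ac = (-0.735)^2 - 4*(-0.255)*1 = 0.540225 - (-1.02) = 1.560225.
D >= 0, so the roots are real: z = (-b +/- sqrt(D)) / (2a) = (0.735 +/- 1.24909) / (-0.51).
  z_1 = (0.735 + 1.24909) / (-0.51) = -3.8904,   |z_1| = 3.8904.
  z_2 = (0.735 - 1.24909) / (-0.51) = 1.008,   |z_2| = 1.008.
Moduli of all roots: 3.8904, 1.0080.
All moduli strictly greater than 1? Yes.
Verdict: Invertible.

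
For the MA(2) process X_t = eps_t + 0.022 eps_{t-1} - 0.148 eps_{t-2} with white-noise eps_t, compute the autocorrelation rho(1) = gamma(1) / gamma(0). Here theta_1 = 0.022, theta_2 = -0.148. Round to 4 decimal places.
\rho(1) = 0.0183

For an MA(q) process with theta_0 = 1, the autocovariance is
  gamma(k) = sigma^2 * sum_{i=0..q-k} theta_i * theta_{i+k},
and rho(k) = gamma(k) / gamma(0). Sigma^2 cancels.
  numerator   = (1)*(0.022) + (0.022)*(-0.148) = 0.018744.
  denominator = (1)^2 + (0.022)^2 + (-0.148)^2 = 1.022388.
  rho(1) = 0.018744 / 1.022388 = 0.0183.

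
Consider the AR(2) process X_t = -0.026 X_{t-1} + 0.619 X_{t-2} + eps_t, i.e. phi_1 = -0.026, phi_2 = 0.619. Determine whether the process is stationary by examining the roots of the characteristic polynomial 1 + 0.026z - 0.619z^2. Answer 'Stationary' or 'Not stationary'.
\text{Stationary}

The AR(p) characteristic polynomial is P(z) = 1 + 0.026z - 0.619z^2.
Stationarity requires all roots to lie outside the unit circle, i.e. |z| > 1 for every root.
Set 1 + (0.026) z + (-0.619) z^2 = 0, i.e. a z^2 + b z + c = 0 with a = -0.619, b = 0.026, c = 1.
Discriminant D = b^2 - 4ac = (0.026)^2 - 4*(-0.619)*1 = 0.000676 - (-2.476) = 2.476676.
D >= 0, so the roots are real: z = (-b +/- sqrt(D)) / (2a) = (-0.026 +/- 1.573746) / (-1.238).
  z_1 = (-0.026 + 1.573746) / (-1.238) = -1.2502,   |z_1| = 1.2502.
  z_2 = (-0.026 - 1.573746) / (-1.238) = 1.2922,   |z_2| = 1.2922.
Moduli of all roots: 1.2502, 1.2922.
All moduli strictly greater than 1? Yes.
Verdict: Stationary.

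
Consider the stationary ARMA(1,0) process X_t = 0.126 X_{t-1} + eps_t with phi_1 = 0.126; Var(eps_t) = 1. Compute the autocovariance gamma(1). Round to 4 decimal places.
\gamma(1) = 0.1280

Multiply the model equation by X_{t-k} and take expectations. With theta_0 = psi_0 = 1 and psi_j the MA(infinity) weights, this gives
  gamma(k) - sum_i phi_i gamma(k-i) = c_k,
  c_k = sigma^2 * sum_{j=k..q} theta_j psi_{j-k}   (c_k = 0 for k > q),
using gamma(-m) = gamma(m).
Pure AR (q = 0): c_0 = sigma^2 = 1, c_k = 0 for k >= 1.
Equations for k = 0 and k = 1 (AR order 1):
  gamma(0) = phi_1 gamma(1) + c_0
  gamma(1) = phi_1 gamma(0) + c_1
Substituting the second into the first: gamma(0) (1 - phi_1^2) = c_0 + phi_1 c_1, so
  gamma(0) = c_0 / (1 - phi_1^2) = 1 / (1 - (0.126)^2) = 1 / 0.984124 = 1.016132.
  gamma(1) = phi_1 gamma(0) = (0.126)(1.016132) = 0.128033.
Therefore gamma(1) = 0.1280 (to 4 decimal places).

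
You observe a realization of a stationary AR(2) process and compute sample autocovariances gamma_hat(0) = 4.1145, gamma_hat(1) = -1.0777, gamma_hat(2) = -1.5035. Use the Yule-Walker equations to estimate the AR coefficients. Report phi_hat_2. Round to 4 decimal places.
\hat\phi_{2} = -0.4660

The Yule-Walker equations for an AR(p) process read, in matrix form,
  Gamma_p phi = r_p,   with   (Gamma_p)_{ij} = gamma(|i - j|),
                       (r_p)_i = gamma(i),   i,j = 1..p.
Substitute the sample gammas (Toeplitz matrix and right-hand side of size 2):
  Gamma_p = [[4.1145, -1.0777], [-1.0777, 4.1145]]
  r_p     = [-1.0777, -1.5035]
Written out:
  4.1145 phi_1 - 1.0777 phi_2 = -1.0777
  -1.0777 phi_1 + 4.1145 phi_2 = -1.5035
Solve by Cramer's rule:
  det = gamma(0)^2 - gamma(1)^2 = (4.1145)^2 - (-1.0777)^2 = 16.92911025 - 1.16143729 = 15.76767296
  phi_hat_1 = [gamma(1) gamma(0) - gamma(1) gamma(2)] / det = [(-1.0777)(4.1145) - (-1.0777)(-1.5035)] / 15.76767296 = -6.0545186 / 15.76767296 = -0.384
  phi_hat_2 = [gamma(0) gamma(2) - gamma(1)^2] / det = [(4.1145)(-1.5035) - (-1.0777)^2] / 15.76767296 = -7.34758804 / 15.76767296 = -0.466
So phi_hat = [-0.3840, -0.4660].
Therefore phi_hat_2 = -0.4660.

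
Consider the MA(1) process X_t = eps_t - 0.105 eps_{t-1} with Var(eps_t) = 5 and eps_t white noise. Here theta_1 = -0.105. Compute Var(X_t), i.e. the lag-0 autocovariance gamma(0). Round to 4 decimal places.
\gamma(0) = 5.0551

For an MA(q) process X_t = eps_t + sum_i theta_i eps_{t-i} with
Var(eps_t) = sigma^2, the variance is
  gamma(0) = sigma^2 * (1 + sum_i theta_i^2).
  sum_i theta_i^2 = (-0.105)^2 = 0.011025.
  gamma(0) = 5 * (1 + 0.011025) = 5 * 1.011025 = 5.055125, which rounds to 5.0551.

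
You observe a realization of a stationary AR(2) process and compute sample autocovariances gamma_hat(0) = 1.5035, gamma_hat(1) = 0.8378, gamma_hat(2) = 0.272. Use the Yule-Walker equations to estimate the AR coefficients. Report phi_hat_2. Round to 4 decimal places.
\hat\phi_{2} = -0.1880

The Yule-Walker equations for an AR(p) process read, in matrix form,
  Gamma_p phi = r_p,   with   (Gamma_p)_{ij} = gamma(|i - j|),
                       (r_p)_i = gamma(i),   i,j = 1..p.
Substitute the sample gammas (Toeplitz matrix and right-hand side of size 2):
  Gamma_p = [[1.5035, 0.8378], [0.8378, 1.5035]]
  r_p     = [0.8378, 0.272]
Written out:
  1.5035 phi_1 + 0.8378 phi_2 = 0.8378
  0.8378 phi_1 + 1.5035 phi_2 = 0.272
Solve by Cramer's rule:
  det = gamma(0)^2 - gamma(1)^2 = (1.5035)^2 - (0.8378)^2 = 2.26051225 - 0.70190884 = 1.55860341
  phi_hat_1 = [gamma(1) gamma(0) - gamma(1) gamma(2)] / det = [(0.8378)(1.5035) - (0.8378)(0.272)] / 1.55860341 = 1.0317507 / 1.55860341 = 0.662
  phi_hat_2 = [gamma(0) gamma(2) - gamma(1)^2] / det = [(1.5035)(0.272) - (0.8378)^2] / 1.55860341 = -0.29295684 / 1.55860341 = -0.188
So phi_hat = [0.6620, -0.1880].
Therefore phi_hat_2 = -0.1880.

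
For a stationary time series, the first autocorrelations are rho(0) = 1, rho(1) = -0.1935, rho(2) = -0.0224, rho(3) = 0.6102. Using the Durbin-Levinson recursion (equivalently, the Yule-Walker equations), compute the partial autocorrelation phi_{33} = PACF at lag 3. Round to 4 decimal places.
\phi_{33} = 0.6190

The PACF at lag k is phi_{kk}, the last component of the solution
to the Yule-Walker system G_k phi = r_k where
  (G_k)_{ij} = rho(|i - j|), (r_k)_i = rho(i), i,j = 1..k.
Equivalently, Durbin-Levinson gives phi_{kk} iteratively:
  phi_{11} = rho(1)
  phi_{kk} = [rho(k) - sum_{j=1..k-1} phi_{k-1,j} rho(k-j)]
            / [1 - sum_{j=1..k-1} phi_{k-1,j} rho(j)],
  phi_{k,j} = phi_{k-1,j} - phi_{kk} phi_{k-1,k-j},  j = 1..k-1.
Step k = 1:
  phi_11 = rho(1) = -0.1935.
Step k = 2:
  phi_22 = [rho(2) - phi_11 rho(1)] / [1 - phi_11 rho(1)] = [-0.0224 - (-0.1935)(-0.1935)] / [1 - (-0.1935)(-0.1935)]
         = -0.05984225 / 0.96255775 = -0.06217.
  Update: phi_21 = phi_11 - phi_22 phi_11 = -0.1935 - (-0.06217)(-0.1935) = -0.20553.
Step k = 3:
  phi_33 = [rho(3) - phi_21 rho(2) - phi_22 rho(1)] / [1 - phi_21 rho(1) - phi_22 rho(2)]
    numerator   = 0.6102 - (-0.20553)(-0.0224) - (-0.06217)(-0.1935) = 0.59356623
    denominator = 1 - (-0.20553)(-0.1935) - (-0.06217)(-0.0224) = 0.95883736
  phi_33 = 0.59356623 / 0.95883736 = 0.619.
Therefore phi_{33} = 0.6190.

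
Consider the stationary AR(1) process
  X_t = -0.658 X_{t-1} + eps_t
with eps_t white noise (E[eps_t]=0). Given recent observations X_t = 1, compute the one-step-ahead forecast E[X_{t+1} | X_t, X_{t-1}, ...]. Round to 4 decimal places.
E[X_{t+1} \mid \mathcal F_t] = -0.6580

For an AR(p) model X_t = c + sum_i phi_i X_{t-i} + eps_t, the
one-step-ahead conditional mean is
  E[X_{t+1} | X_t, ...] = c + sum_i phi_i X_{t+1-i}.
Substitute known values:
  E[X_{t+1} | ...] = (-0.658) * (1)
                   = -0.6580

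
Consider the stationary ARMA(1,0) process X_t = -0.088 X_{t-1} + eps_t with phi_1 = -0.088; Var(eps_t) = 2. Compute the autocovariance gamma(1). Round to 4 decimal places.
\gamma(1) = -0.1774

Multiply the model equation by X_{t-k} and take expectations. With theta_0 = psi_0 = 1 and psi_j the MA(infinity) weights, this gives
  gamma(k) - sum_i phi_i gamma(k-i) = c_k,
  c_k = sigma^2 * sum_{j=k..q} theta_j psi_{j-k}   (c_k = 0 for k > q),
using gamma(-m) = gamma(m).
Pure AR (q = 0): c_0 = sigma^2 = 2, c_k = 0 for k >= 1.
Equations for k = 0 and k = 1 (AR order 1):
  gamma(0) = phi_1 gamma(1) + c_0
  gamma(1) = phi_1 gamma(0) + c_1
Substituting the second into the first: gamma(0) (1 - phi_1^2) = c_0 + phi_1 c_1, so
  gamma(0) = c_0 / (1 - phi_1^2) = 2 / (1 - (-0.088)^2) = 2 / 0.992256 = 2.015609.
  gamma(1) = phi_1 gamma(0) = (-0.088)(2.015609) = -0.177374.
Therefore gamma(1) = -0.1774 (to 4 decimal places).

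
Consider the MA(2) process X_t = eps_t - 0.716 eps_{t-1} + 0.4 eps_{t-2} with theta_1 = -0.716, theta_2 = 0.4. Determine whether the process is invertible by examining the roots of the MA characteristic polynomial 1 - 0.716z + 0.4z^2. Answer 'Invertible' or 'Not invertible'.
\text{Invertible}

The MA(q) characteristic polynomial is P(z) = 1 - 0.716z + 0.4z^2.
Invertibility requires all roots to lie outside the unit circle, i.e. |z| > 1 for every root.
Set 1 + (-0.716) z + (0.4) z^2 = 0, i.e. a z^2 + b z + c = 0 with a = 0.4, b = -0.716, c = 1.
Discriminant D = b^2 - 4ac = (-0.716)^2 - 4*(0.4)*1 = 0.512656 - (1.6) = -1.087344.
D < 0, so the roots are the complex-conjugate pair z = (-b +/- i sqrt(-D)) / (2a) = 0.895 +/- 1.3034i.
For a conjugate pair |z|^2 = z * conj(z) = (product of roots) = c/a = 1/(0.4) = 2.5, so |z| = sqrt(2.5) = 1.5811 for both roots.
Moduli of all roots: 1.5811, 1.5811.
All moduli strictly greater than 1? Yes.
Verdict: Invertible.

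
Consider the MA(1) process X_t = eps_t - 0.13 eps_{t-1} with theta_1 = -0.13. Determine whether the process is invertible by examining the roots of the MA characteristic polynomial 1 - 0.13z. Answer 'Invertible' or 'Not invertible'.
\text{Invertible}

The MA(q) characteristic polynomial is P(z) = 1 - 0.13z.
Invertibility requires all roots to lie outside the unit circle, i.e. |z| > 1 for every root.
This is linear in z: 1 + (-0.13) z = 0  =>  z = -1/(-0.13) = 7.692308,  |z| = 7.692308.
Moduli of all roots: 7.6923.
All moduli strictly greater than 1? Yes.
Verdict: Invertible.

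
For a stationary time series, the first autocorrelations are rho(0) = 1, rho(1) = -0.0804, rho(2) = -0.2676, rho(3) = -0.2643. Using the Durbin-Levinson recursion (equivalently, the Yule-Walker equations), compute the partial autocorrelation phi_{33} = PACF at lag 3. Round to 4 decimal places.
\phi_{33} = -0.3420

The PACF at lag k is phi_{kk}, the last component of the solution
to the Yule-Walker system G_k phi = r_k where
  (G_k)_{ij} = rho(|i - j|), (r_k)_i = rho(i), i,j = 1..k.
Equivalently, Durbin-Levinson gives phi_{kk} iteratively:
  phi_{11} = rho(1)
  phi_{kk} = [rho(k) - sum_{j=1..k-1} phi_{k-1,j} rho(k-j)]
            / [1 - sum_{j=1..k-1} phi_{k-1,j} rho(j)],
  phi_{k,j} = phi_{k-1,j} - phi_{kk} phi_{k-1,k-j},  j = 1..k-1.
Step k = 1:
  phi_11 = rho(1) = -0.0804.
Step k = 2:
  phi_22 = [rho(2) - phi_11 rho(1)] / [1 - phi_11 rho(1)] = [-0.2676 - (-0.0804)(-0.0804)] / [1 - (-0.0804)(-0.0804)]
         = -0.27406416 / 0.99353584 = -0.275847.
  Update: phi_21 = phi_11 - phi_22 phi_11 = -0.0804 - (-0.275847)(-0.0804) = -0.102578.
Step k = 3:
  phi_33 = [rho(3) - phi_21 rho(2) - phi_22 rho(1)] / [1 - phi_21 rho(1) - phi_22 rho(2)]
    numerator   = -0.2643 - (-0.102578)(-0.2676) - (-0.275847)(-0.0804) = -0.31392803
    denominator = 1 - (-0.102578)(-0.0804) - (-0.275847)(-0.2676) = 0.91793599
  phi_33 = -0.31392803 / 0.91793599 = -0.342.
Therefore phi_{33} = -0.3420.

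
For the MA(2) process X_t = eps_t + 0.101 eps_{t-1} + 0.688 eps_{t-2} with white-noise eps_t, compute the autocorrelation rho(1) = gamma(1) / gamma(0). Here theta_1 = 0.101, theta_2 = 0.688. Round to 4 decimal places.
\rho(1) = 0.1149

For an MA(q) process with theta_0 = 1, the autocovariance is
  gamma(k) = sigma^2 * sum_{i=0..q-k} theta_i * theta_{i+k},
and rho(k) = gamma(k) / gamma(0). Sigma^2 cancels.
  numerator   = (1)*(0.101) + (0.101)*(0.688) = 0.170488.
  denominator = (1)^2 + (0.101)^2 + (0.688)^2 = 1.483545.
  rho(1) = 0.170488 / 1.483545 = 0.1149.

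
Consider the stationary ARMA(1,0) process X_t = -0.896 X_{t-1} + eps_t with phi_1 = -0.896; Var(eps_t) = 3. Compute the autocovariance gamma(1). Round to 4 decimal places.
\gamma(1) = -13.6319

Multiply the model equation by X_{t-k} and take expectations. With theta_0 = psi_0 = 1 and psi_j the MA(infinity) weights, this gives
  gamma(k) - sum_i phi_i gamma(k-i) = c_k,
  c_k = sigma^2 * sum_{j=k..q} theta_j psi_{j-k}   (c_k = 0 for k > q),
using gamma(-m) = gamma(m).
Pure AR (q = 0): c_0 = sigma^2 = 3, c_k = 0 for k >= 1.
Equations for k = 0 and k = 1 (AR order 1):
  gamma(0) = phi_1 gamma(1) + c_0
  gamma(1) = phi_1 gamma(0) + c_1
Substituting the second into the first: gamma(0) (1 - phi_1^2) = c_0 + phi_1 c_1, so
  gamma(0) = c_0 / (1 - phi_1^2) = 3 / (1 - (-0.896)^2) = 3 / 0.197184 = 15.214216.
  gamma(1) = phi_1 gamma(0) = (-0.896)(15.214216) = -13.631938.
Therefore gamma(1) = -13.6319 (to 4 decimal places).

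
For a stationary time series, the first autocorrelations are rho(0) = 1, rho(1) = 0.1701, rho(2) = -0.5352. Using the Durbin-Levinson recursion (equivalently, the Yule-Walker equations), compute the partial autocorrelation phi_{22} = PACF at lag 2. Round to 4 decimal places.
\phi_{22} = -0.5809

The PACF at lag k is phi_{kk}, the last component of the solution
to the Yule-Walker system G_k phi = r_k where
  (G_k)_{ij} = rho(|i - j|), (r_k)_i = rho(i), i,j = 1..k.
Equivalently, Durbin-Levinson gives phi_{kk} iteratively:
  phi_{11} = rho(1)
  phi_{kk} = [rho(k) - sum_{j=1..k-1} phi_{k-1,j} rho(k-j)]
            / [1 - sum_{j=1..k-1} phi_{k-1,j} rho(j)],
  phi_{k,j} = phi_{k-1,j} - phi_{kk} phi_{k-1,k-j},  j = 1..k-1.
Step k = 1:
  phi_11 = rho(1) = 0.1701.
Step k = 2:
  phi_22 = [rho(2) - phi_11 rho(1)] / [1 - phi_11 rho(1)] = [-0.5352 - (0.1701)(0.1701)] / [1 - (0.1701)(0.1701)]
         = -0.56413401 / 0.97106599 = -0.5809.
Therefore phi_{22} = -0.5809.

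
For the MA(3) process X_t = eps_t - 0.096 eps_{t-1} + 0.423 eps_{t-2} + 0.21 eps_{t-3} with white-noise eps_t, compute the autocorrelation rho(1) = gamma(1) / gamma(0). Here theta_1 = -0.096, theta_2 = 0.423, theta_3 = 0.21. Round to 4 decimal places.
\rho(1) = -0.0388

For an MA(q) process with theta_0 = 1, the autocovariance is
  gamma(k) = sigma^2 * sum_{i=0..q-k} theta_i * theta_{i+k},
and rho(k) = gamma(k) / gamma(0). Sigma^2 cancels.
  numerator   = (1)*(-0.096) + (-0.096)*(0.423) + (0.423)*(0.21) = -0.047778.
  denominator = (1)^2 + (-0.096)^2 + (0.423)^2 + (0.21)^2 = 1.232245.
  rho(1) = -0.047778 / 1.232245 = -0.0388.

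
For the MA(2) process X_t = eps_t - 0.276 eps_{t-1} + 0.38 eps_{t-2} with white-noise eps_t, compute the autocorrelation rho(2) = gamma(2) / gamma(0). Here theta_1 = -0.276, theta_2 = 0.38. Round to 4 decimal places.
\rho(2) = 0.3113

For an MA(q) process with theta_0 = 1, the autocovariance is
  gamma(k) = sigma^2 * sum_{i=0..q-k} theta_i * theta_{i+k},
and rho(k) = gamma(k) / gamma(0). Sigma^2 cancels.
  numerator   = (1)*(0.38) = 0.38.
  denominator = (1)^2 + (-0.276)^2 + (0.38)^2 = 1.220576.
  rho(2) = 0.38 / 1.220576 = 0.3113.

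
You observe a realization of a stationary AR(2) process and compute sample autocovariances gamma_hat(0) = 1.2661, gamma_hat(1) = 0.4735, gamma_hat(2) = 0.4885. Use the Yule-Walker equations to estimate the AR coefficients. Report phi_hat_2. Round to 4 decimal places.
\hat\phi_{2} = 0.2860

The Yule-Walker equations for an AR(p) process read, in matrix form,
  Gamma_p phi = r_p,   with   (Gamma_p)_{ij} = gamma(|i - j|),
                       (r_p)_i = gamma(i),   i,j = 1..p.
Substitute the sample gammas (Toeplitz matrix and right-hand side of size 2):
  Gamma_p = [[1.2661, 0.4735], [0.4735, 1.2661]]
  r_p     = [0.4735, 0.4885]
Written out:
  1.2661 phi_1 + 0.4735 phi_2 = 0.4735
  0.4735 phi_1 + 1.2661 phi_2 = 0.4885
Solve by Cramer's rule:
  det = gamma(0)^2 - gamma(1)^2 = (1.2661)^2 - (0.4735)^2 = 1.60300921 - 0.22420225 = 1.37880696
  phi_hat_1 = [gamma(1) gamma(0) - gamma(1) gamma(2)] / det = [(0.4735)(1.2661) - (0.4735)(0.4885)] / 1.37880696 = 0.3681936 / 1.37880696 = 0.267
  phi_hat_2 = [gamma(0) gamma(2) - gamma(1)^2] / det = [(1.2661)(0.4885) - (0.4735)^2] / 1.37880696 = 0.3942876 / 1.37880696 = 0.286
So phi_hat = [0.2670, 0.2860].
Therefore phi_hat_2 = 0.2860.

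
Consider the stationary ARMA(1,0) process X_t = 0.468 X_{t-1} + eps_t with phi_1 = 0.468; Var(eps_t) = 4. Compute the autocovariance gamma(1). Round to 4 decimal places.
\gamma(1) = 2.3970

Multiply the model equation by X_{t-k} and take expectations. With theta_0 = psi_0 = 1 and psi_j the MA(infinity) weights, this gives
  gamma(k) - sum_i phi_i gamma(k-i) = c_k,
  c_k = sigma^2 * sum_{j=k..q} theta_j psi_{j-k}   (c_k = 0 for k > q),
using gamma(-m) = gamma(m).
Pure AR (q = 0): c_0 = sigma^2 = 4, c_k = 0 for k >= 1.
Equations for k = 0 and k = 1 (AR order 1):
  gamma(0) = phi_1 gamma(1) + c_0
  gamma(1) = phi_1 gamma(0) + c_1
Substituting the second into the first: gamma(0) (1 - phi_1^2) = c_0 + phi_1 c_1, so
  gamma(0) = c_0 / (1 - phi_1^2) = 4 / (1 - (0.468)^2) = 4 / 0.780976 = 5.121796.
  gamma(1) = phi_1 gamma(0) = (0.468)(5.121796) = 2.397001.
Therefore gamma(1) = 2.3970 (to 4 decimal places).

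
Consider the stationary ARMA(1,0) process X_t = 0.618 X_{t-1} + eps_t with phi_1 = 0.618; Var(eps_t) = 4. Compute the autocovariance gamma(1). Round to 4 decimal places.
\gamma(1) = 3.9995

Multiply the model equation by X_{t-k} and take expectations. With theta_0 = psi_0 = 1 and psi_j the MA(infinity) weights, this gives
  gamma(k) - sum_i phi_i gamma(k-i) = c_k,
  c_k = sigma^2 * sum_{j=k..q} theta_j psi_{j-k}   (c_k = 0 for k > q),
using gamma(-m) = gamma(m).
Pure AR (q = 0): c_0 = sigma^2 = 4, c_k = 0 for k >= 1.
Equations for k = 0 and k = 1 (AR order 1):
  gamma(0) = phi_1 gamma(1) + c_0
  gamma(1) = phi_1 gamma(0) + c_1
Substituting the second into the first: gamma(0) (1 - phi_1^2) = c_0 + phi_1 c_1, so
  gamma(0) = c_0 / (1 - phi_1^2) = 4 / (1 - (0.618)^2) = 4 / 0.618076 = 6.471696.
  gamma(1) = phi_1 gamma(0) = (0.618)(6.471696) = 3.999508.
Therefore gamma(1) = 3.9995 (to 4 decimal places).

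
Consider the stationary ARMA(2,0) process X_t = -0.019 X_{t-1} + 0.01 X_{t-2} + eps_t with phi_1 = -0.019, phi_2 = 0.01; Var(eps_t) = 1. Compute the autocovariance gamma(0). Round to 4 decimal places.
\gamma(0) = 1.0005

Multiply the model equation by X_{t-k} and take expectations. With theta_0 = psi_0 = 1 and psi_j the MA(infinity) weights, this gives
  gamma(k) - sum_i phi_i gamma(k-i) = c_k,
  c_k = sigma^2 * sum_{j=k..q} theta_j psi_{j-k}   (c_k = 0 for k > q),
using gamma(-m) = gamma(m).
Pure AR (q = 0): c_0 = sigma^2 = 1, c_k = 0 for k >= 1.
Equations for k = 0, 1, 2 (AR order 2, c_2 = 0):
  (E0) gamma(0) = phi_1 gamma(1) + phi_2 gamma(2) + c_0
  (E1) gamma(1) = phi_1 gamma(0) + phi_2 gamma(1) + c_1
  (E2) gamma(2) = phi_1 gamma(1) + phi_2 gamma(0)
From (E1): gamma(1) = A gamma(0) + B with
  A = phi_1 / (1 - phi_2) = -0.019 / 0.99 = -0.019192,   B = c_1 / (1 - phi_2) = 0 / 0.99 = 0.
Insert (E2) into (E0): gamma(0) (1 - phi_2^2) = phi_1 (1 + phi_2) gamma(1) + c_0.
  phi_1 (1 + phi_2) = (-0.019)(1.01) = -0.01919,   1 - phi_2^2 = 0.9999.
Replace gamma(1) by A gamma(0) + B and collect gamma(0):
  gamma(0) [0.9999 - (-0.01919)(-0.019192)] = c_0 = 1
  gamma(0) * 0.999532 = 1
  gamma(0) = 1 / 0.999532 = 1.000469.
Therefore gamma(0) = 1.0005 (to 4 decimal places).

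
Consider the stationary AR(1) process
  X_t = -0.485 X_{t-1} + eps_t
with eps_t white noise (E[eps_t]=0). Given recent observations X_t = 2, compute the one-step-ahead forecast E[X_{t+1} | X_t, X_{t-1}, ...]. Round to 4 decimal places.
E[X_{t+1} \mid \mathcal F_t] = -0.9700

For an AR(p) model X_t = c + sum_i phi_i X_{t-i} + eps_t, the
one-step-ahead conditional mean is
  E[X_{t+1} | X_t, ...] = c + sum_i phi_i X_{t+1-i}.
Substitute known values:
  E[X_{t+1} | ...] = (-0.485) * (2)
                   = -0.9700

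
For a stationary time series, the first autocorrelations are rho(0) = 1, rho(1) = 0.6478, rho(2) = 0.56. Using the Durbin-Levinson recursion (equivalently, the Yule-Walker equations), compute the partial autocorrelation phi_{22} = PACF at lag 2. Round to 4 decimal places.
\phi_{22} = 0.2418

The PACF at lag k is phi_{kk}, the last component of the solution
to the Yule-Walker system G_k phi = r_k where
  (G_k)_{ij} = rho(|i - j|), (r_k)_i = rho(i), i,j = 1..k.
Equivalently, Durbin-Levinson gives phi_{kk} iteratively:
  phi_{11} = rho(1)
  phi_{kk} = [rho(k) - sum_{j=1..k-1} phi_{k-1,j} rho(k-j)]
            / [1 - sum_{j=1..k-1} phi_{k-1,j} rho(j)],
  phi_{k,j} = phi_{k-1,j} - phi_{kk} phi_{k-1,k-j},  j = 1..k-1.
Step k = 1:
  phi_11 = rho(1) = 0.6478.
Step k = 2:
  phi_22 = [rho(2) - phi_11 rho(1)] / [1 - phi_11 rho(1)] = [0.56 - (0.6478)(0.6478)] / [1 - (0.6478)(0.6478)]
         = 0.14035516 / 0.58035516 = 0.2418.
Therefore phi_{22} = 0.2418.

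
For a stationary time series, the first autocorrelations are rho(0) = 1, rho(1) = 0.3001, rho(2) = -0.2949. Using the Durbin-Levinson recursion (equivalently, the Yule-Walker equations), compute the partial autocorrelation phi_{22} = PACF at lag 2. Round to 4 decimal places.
\phi_{22} = -0.4231

The PACF at lag k is phi_{kk}, the last component of the solution
to the Yule-Walker system G_k phi = r_k where
  (G_k)_{ij} = rho(|i - j|), (r_k)_i = rho(i), i,j = 1..k.
Equivalently, Durbin-Levinson gives phi_{kk} iteratively:
  phi_{11} = rho(1)
  phi_{kk} = [rho(k) - sum_{j=1..k-1} phi_{k-1,j} rho(k-j)]
            / [1 - sum_{j=1..k-1} phi_{k-1,j} rho(j)],
  phi_{k,j} = phi_{k-1,j} - phi_{kk} phi_{k-1,k-j},  j = 1..k-1.
Step k = 1:
  phi_11 = rho(1) = 0.3001.
Step k = 2:
  phi_22 = [rho(2) - phi_11 rho(1)] / [1 - phi_11 rho(1)] = [-0.2949 - (0.3001)(0.3001)] / [1 - (0.3001)(0.3001)]
         = -0.38496001 / 0.90993999 = -0.4231.
Therefore phi_{22} = -0.4231.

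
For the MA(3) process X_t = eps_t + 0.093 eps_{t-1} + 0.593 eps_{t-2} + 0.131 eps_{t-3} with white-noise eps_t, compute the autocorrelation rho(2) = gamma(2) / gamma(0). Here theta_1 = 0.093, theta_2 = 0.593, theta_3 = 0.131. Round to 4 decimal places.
\rho(2) = 0.4393

For an MA(q) process with theta_0 = 1, the autocovariance is
  gamma(k) = sigma^2 * sum_{i=0..q-k} theta_i * theta_{i+k},
and rho(k) = gamma(k) / gamma(0). Sigma^2 cancels.
  numerator   = (1)*(0.593) + (0.093)*(0.131) = 0.605183.
  denominator = (1)^2 + (0.093)^2 + (0.593)^2 + (0.131)^2 = 1.377459.
  rho(2) = 0.605183 / 1.377459 = 0.4393.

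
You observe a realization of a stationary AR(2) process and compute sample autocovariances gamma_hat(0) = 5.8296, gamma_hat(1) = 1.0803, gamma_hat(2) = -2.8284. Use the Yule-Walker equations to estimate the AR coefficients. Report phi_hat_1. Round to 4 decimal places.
\hat\phi_{1} = 0.2850

The Yule-Walker equations for an AR(p) process read, in matrix form,
  Gamma_p phi = r_p,   with   (Gamma_p)_{ij} = gamma(|i - j|),
                       (r_p)_i = gamma(i),   i,j = 1..p.
Substitute the sample gammas (Toeplitz matrix and right-hand side of size 2):
  Gamma_p = [[5.8296, 1.0803], [1.0803, 5.8296]]
  r_p     = [1.0803, -2.8284]
Written out:
  5.8296 phi_1 + 1.0803 phi_2 = 1.0803
  1.0803 phi_1 + 5.8296 phi_2 = -2.8284
Solve by Cramer's rule:
  det = gamma(0)^2 - gamma(1)^2 = (5.8296)^2 - (1.0803)^2 = 33.98423616 - 1.16704809 = 32.81718807
  phi_hat_1 = [gamma(1) gamma(0) - gamma(1) gamma(2)] / det = [(1.0803)(5.8296) - (1.0803)(-2.8284)] / 32.81718807 = 9.3532374 / 32.81718807 = 0.285
  phi_hat_2 = [gamma(0) gamma(2) - gamma(1)^2] / det = [(5.8296)(-2.8284) - (1.0803)^2] / 32.81718807 = -17.65548873 / 32.81718807 = -0.538
So phi_hat = [0.2850, -0.5380].
Therefore phi_hat_1 = 0.2850.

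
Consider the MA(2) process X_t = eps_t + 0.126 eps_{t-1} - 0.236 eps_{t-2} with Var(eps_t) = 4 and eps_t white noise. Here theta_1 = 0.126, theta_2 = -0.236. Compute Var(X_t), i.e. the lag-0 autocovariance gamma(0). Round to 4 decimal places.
\gamma(0) = 4.2863

For an MA(q) process X_t = eps_t + sum_i theta_i eps_{t-i} with
Var(eps_t) = sigma^2, the variance is
  gamma(0) = sigma^2 * (1 + sum_i theta_i^2).
  sum_i theta_i^2 = (0.126)^2 + (-0.236)^2 = 0.015876 + 0.055696 = 0.071572.
  gamma(0) = 4 * (1 + 0.071572) = 4 * 1.071572 = 4.286288, which rounds to 4.2863.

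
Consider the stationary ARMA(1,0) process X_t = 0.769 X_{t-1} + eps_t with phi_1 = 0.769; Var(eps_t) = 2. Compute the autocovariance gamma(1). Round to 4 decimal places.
\gamma(1) = 3.7637

Multiply the model equation by X_{t-k} and take expectations. With theta_0 = psi_0 = 1 and psi_j the MA(infinity) weights, this gives
  gamma(k) - sum_i phi_i gamma(k-i) = c_k,
  c_k = sigma^2 * sum_{j=k..q} theta_j psi_{j-k}   (c_k = 0 for k > q),
using gamma(-m) = gamma(m).
Pure AR (q = 0): c_0 = sigma^2 = 2, c_k = 0 for k >= 1.
Equations for k = 0 and k = 1 (AR order 1):
  gamma(0) = phi_1 gamma(1) + c_0
  gamma(1) = phi_1 gamma(0) + c_1
Substituting the second into the first: gamma(0) (1 - phi_1^2) = c_0 + phi_1 c_1, so
  gamma(0) = c_0 / (1 - phi_1^2) = 2 / (1 - (0.769)^2) = 2 / 0.408639 = 4.894295.
  gamma(1) = phi_1 gamma(0) = (0.769)(4.894295) = 3.763713.
Therefore gamma(1) = 3.7637 (to 4 decimal places).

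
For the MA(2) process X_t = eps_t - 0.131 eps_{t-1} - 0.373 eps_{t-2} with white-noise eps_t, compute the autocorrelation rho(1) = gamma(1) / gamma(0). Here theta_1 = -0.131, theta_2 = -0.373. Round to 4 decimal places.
\rho(1) = -0.0710

For an MA(q) process with theta_0 = 1, the autocovariance is
  gamma(k) = sigma^2 * sum_{i=0..q-k} theta_i * theta_{i+k},
and rho(k) = gamma(k) / gamma(0). Sigma^2 cancels.
  numerator   = (1)*(-0.131) + (-0.131)*(-0.373) = -0.082137.
  denominator = (1)^2 + (-0.131)^2 + (-0.373)^2 = 1.15629.
  rho(1) = -0.082137 / 1.15629 = -0.0710.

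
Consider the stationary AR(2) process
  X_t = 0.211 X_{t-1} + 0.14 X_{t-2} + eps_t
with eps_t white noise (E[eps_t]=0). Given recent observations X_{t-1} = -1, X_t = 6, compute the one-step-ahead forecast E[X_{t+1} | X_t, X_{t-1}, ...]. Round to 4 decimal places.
E[X_{t+1} \mid \mathcal F_t] = 1.1260

For an AR(p) model X_t = c + sum_i phi_i X_{t-i} + eps_t, the
one-step-ahead conditional mean is
  E[X_{t+1} | X_t, ...] = c + sum_i phi_i X_{t+1-i}.
Substitute known values:
  E[X_{t+1} | ...] = (0.211) * (6) + (0.14) * (-1)
                   = 1.1260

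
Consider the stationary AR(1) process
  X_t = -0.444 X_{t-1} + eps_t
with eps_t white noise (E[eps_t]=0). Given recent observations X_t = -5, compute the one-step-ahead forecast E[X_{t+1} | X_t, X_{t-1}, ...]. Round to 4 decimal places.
E[X_{t+1} \mid \mathcal F_t] = 2.2200

For an AR(p) model X_t = c + sum_i phi_i X_{t-i} + eps_t, the
one-step-ahead conditional mean is
  E[X_{t+1} | X_t, ...] = c + sum_i phi_i X_{t+1-i}.
Substitute known values:
  E[X_{t+1} | ...] = (-0.444) * (-5)
                   = 2.2200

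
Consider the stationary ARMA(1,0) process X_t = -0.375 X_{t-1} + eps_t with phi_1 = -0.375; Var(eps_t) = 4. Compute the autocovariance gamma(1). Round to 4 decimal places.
\gamma(1) = -1.7455

Multiply the model equation by X_{t-k} and take expectations. With theta_0 = psi_0 = 1 and psi_j the MA(infinity) weights, this gives
  gamma(k) - sum_i phi_i gamma(k-i) = c_k,
  c_k = sigma^2 * sum_{j=k..q} theta_j psi_{j-k}   (c_k = 0 for k > q),
using gamma(-m) = gamma(m).
Pure AR (q = 0): c_0 = sigma^2 = 4, c_k = 0 for k >= 1.
Equations for k = 0 and k = 1 (AR order 1):
  gamma(0) = phi_1 gamma(1) + c_0
  gamma(1) = phi_1 gamma(0) + c_1
Substituting the second into the first: gamma(0) (1 - phi_1^2) = c_0 + phi_1 c_1, so
  gamma(0) = c_0 / (1 - phi_1^2) = 4 / (1 - (-0.375)^2) = 4 / 0.859375 = 4.654545.
  gamma(1) = phi_1 gamma(0) = (-0.375)(4.654545) = -1.745455.
Therefore gamma(1) = -1.7455 (to 4 decimal places).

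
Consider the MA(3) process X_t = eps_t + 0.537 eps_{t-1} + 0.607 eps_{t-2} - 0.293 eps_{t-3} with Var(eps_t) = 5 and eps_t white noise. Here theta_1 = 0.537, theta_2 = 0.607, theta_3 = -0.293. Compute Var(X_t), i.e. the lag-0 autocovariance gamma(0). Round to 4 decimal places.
\gamma(0) = 8.7133

For an MA(q) process X_t = eps_t + sum_i theta_i eps_{t-i} with
Var(eps_t) = sigma^2, the variance is
  gamma(0) = sigma^2 * (1 + sum_i theta_i^2).
  sum_i theta_i^2 = (0.537)^2 + (0.607)^2 + (-0.293)^2 = 0.288369 + 0.368449 + 0.085849 = 0.742667.
  gamma(0) = 5 * (1 + 0.742667) = 5 * 1.742667 = 8.713335, which rounds to 8.7133.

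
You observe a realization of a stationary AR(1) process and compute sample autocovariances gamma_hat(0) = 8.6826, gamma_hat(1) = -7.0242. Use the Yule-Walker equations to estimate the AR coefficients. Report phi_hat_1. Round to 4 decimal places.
\hat\phi_{1} = -0.8090

The Yule-Walker equations for an AR(p) process read, in matrix form,
  Gamma_p phi = r_p,   with   (Gamma_p)_{ij} = gamma(|i - j|),
                       (r_p)_i = gamma(i),   i,j = 1..p.
Substitute the sample gammas (Toeplitz matrix and right-hand side of size 1):
  Gamma_p = [[8.6826]]
  r_p     = [-7.0242]
With p = 1 this is the single equation gamma(0) phi_1 = gamma(1):
  phi_hat_1 = gamma(1) / gamma(0) = -7.0242 / 8.6826 = -0.8090.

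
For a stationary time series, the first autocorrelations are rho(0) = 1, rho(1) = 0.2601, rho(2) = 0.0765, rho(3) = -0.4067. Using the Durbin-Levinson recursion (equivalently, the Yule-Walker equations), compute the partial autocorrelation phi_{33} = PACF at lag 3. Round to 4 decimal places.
\phi_{33} = -0.4600

The PACF at lag k is phi_{kk}, the last component of the solution
to the Yule-Walker system G_k phi = r_k where
  (G_k)_{ij} = rho(|i - j|), (r_k)_i = rho(i), i,j = 1..k.
Equivalently, Durbin-Levinson gives phi_{kk} iteratively:
  phi_{11} = rho(1)
  phi_{kk} = [rho(k) - sum_{j=1..k-1} phi_{k-1,j} rho(k-j)]
            / [1 - sum_{j=1..k-1} phi_{k-1,j} rho(j)],
  phi_{k,j} = phi_{k-1,j} - phi_{kk} phi_{k-1,k-j},  j = 1..k-1.
Step k = 1:
  phi_11 = rho(1) = 0.2601.
Step k = 2:
  phi_22 = [rho(2) - phi_11 rho(1)] / [1 - phi_11 rho(1)] = [0.0765 - (0.2601)(0.2601)] / [1 - (0.2601)(0.2601)]
         = 0.00884799 / 0.93234799 = 0.00949.
  Update: phi_21 = phi_11 - phi_22 phi_11 = 0.2601 - (0.00949)(0.2601) = 0.257632.
Step k = 3:
  phi_33 = [rho(3) - phi_21 rho(2) - phi_22 rho(1)] / [1 - phi_21 rho(1) - phi_22 rho(2)]
    numerator   = -0.4067 - (0.257632)(0.0765) - (0.00949)(0.2601) = -0.42887717
    denominator = 1 - (0.257632)(0.2601) - (0.00949)(0.0765) = 0.93226402
  phi_33 = -0.42887717 / 0.93226402 = -0.46.
Therefore phi_{33} = -0.4600.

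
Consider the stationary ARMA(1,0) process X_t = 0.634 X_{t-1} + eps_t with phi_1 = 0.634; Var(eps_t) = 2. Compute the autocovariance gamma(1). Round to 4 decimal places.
\gamma(1) = 2.1202

Multiply the model equation by X_{t-k} and take expectations. With theta_0 = psi_0 = 1 and psi_j the MA(infinity) weights, this gives
  gamma(k) - sum_i phi_i gamma(k-i) = c_k,
  c_k = sigma^2 * sum_{j=k..q} theta_j psi_{j-k}   (c_k = 0 for k > q),
using gamma(-m) = gamma(m).
Pure AR (q = 0): c_0 = sigma^2 = 2, c_k = 0 for k >= 1.
Equations for k = 0 and k = 1 (AR order 1):
  gamma(0) = phi_1 gamma(1) + c_0
  gamma(1) = phi_1 gamma(0) + c_1
Substituting the second into the first: gamma(0) (1 - phi_1^2) = c_0 + phi_1 c_1, so
  gamma(0) = c_0 / (1 - phi_1^2) = 2 / (1 - (0.634)^2) = 2 / 0.598044 = 3.344236.
  gamma(1) = phi_1 gamma(0) = (0.634)(3.344236) = 2.120245.
Therefore gamma(1) = 2.1202 (to 4 decimal places).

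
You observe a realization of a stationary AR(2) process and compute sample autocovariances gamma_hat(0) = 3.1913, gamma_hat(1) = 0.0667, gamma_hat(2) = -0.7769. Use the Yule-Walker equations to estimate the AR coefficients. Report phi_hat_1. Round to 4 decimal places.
\hat\phi_{1} = 0.0260

The Yule-Walker equations for an AR(p) process read, in matrix form,
  Gamma_p phi = r_p,   with   (Gamma_p)_{ij} = gamma(|i - j|),
                       (r_p)_i = gamma(i),   i,j = 1..p.
Substitute the sample gammas (Toeplitz matrix and right-hand side of size 2):
  Gamma_p = [[3.1913, 0.0667], [0.0667, 3.1913]]
  r_p     = [0.0667, -0.7769]
Written out:
  3.1913 phi_1 + 0.0667 phi_2 = 0.0667
  0.0667 phi_1 + 3.1913 phi_2 = -0.7769
Solve by Cramer's rule:
  det = gamma(0)^2 - gamma(1)^2 = (3.1913)^2 - (0.0667)^2 = 10.18439569 - 0.00444889 = 10.1799468
  phi_hat_1 = [gamma(1) gamma(0) - gamma(1) gamma(2)] / det = [(0.0667)(3.1913) - (0.0667)(-0.7769)] / 10.1799468 = 0.26467894 / 10.1799468 = 0.026
  phi_hat_2 = [gamma(0) gamma(2) - gamma(1)^2] / det = [(3.1913)(-0.7769) - (0.0667)^2] / 10.1799468 = -2.48376986 / 10.1799468 = -0.244
So phi_hat = [0.0260, -0.2440].
Therefore phi_hat_1 = 0.0260.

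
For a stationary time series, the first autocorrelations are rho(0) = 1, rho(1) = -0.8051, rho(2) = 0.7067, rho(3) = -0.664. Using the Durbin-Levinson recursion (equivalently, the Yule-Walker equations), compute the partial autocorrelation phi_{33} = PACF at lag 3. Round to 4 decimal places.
\phi_{33} = -0.1630

The PACF at lag k is phi_{kk}, the last component of the solution
to the Yule-Walker system G_k phi = r_k where
  (G_k)_{ij} = rho(|i - j|), (r_k)_i = rho(i), i,j = 1..k.
Equivalently, Durbin-Levinson gives phi_{kk} iteratively:
  phi_{11} = rho(1)
  phi_{kk} = [rho(k) - sum_{j=1..k-1} phi_{k-1,j} rho(k-j)]
            / [1 - sum_{j=1..k-1} phi_{k-1,j} rho(j)],
  phi_{k,j} = phi_{k-1,j} - phi_{kk} phi_{k-1,k-j},  j = 1..k-1.
Step k = 1:
  phi_11 = rho(1) = -0.8051.
Step k = 2:
  phi_22 = [rho(2) - phi_11 rho(1)] / [1 - phi_11 rho(1)] = [0.7067 - (-0.8051)(-0.8051)] / [1 - (-0.8051)(-0.8051)]
         = 0.05851399 / 0.35181399 = 0.166321.
  Update: phi_21 = phi_11 - phi_22 phi_11 = -0.8051 - (0.166321)(-0.8051) = -0.671195.
Step k = 3:
  phi_33 = [rho(3) - phi_21 rho(2) - phi_22 rho(1)] / [1 - phi_21 rho(1) - phi_22 rho(2)]
    numerator   = -0.664 - (-0.671195)(0.7067) - (0.166321)(-0.8051) = -0.05576153
    denominator = 1 - (-0.671195)(-0.8051) - (0.166321)(0.7067) = 0.3420819
  phi_33 = -0.05576153 / 0.3420819 = -0.163.
Therefore phi_{33} = -0.1630.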